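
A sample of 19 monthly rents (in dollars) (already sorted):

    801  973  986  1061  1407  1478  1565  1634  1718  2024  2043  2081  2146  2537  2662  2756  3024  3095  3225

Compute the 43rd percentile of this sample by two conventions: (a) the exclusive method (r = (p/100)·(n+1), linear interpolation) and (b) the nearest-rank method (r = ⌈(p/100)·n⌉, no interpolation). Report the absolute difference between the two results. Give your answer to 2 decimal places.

n = 19.
(a) r = 8.6; between ranks 8 (1634) and 9 (1718): 1684.4.
(b) the nearest-rank method: rank 9 → 1718.
|1684.4 − 1718| = 33.6.

33.60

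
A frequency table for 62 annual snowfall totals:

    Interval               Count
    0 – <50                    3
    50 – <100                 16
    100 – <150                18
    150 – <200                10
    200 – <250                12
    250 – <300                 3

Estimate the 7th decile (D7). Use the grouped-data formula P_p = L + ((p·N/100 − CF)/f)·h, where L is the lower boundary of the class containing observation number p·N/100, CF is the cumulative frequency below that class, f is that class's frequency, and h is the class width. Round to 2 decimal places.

N = 62; target position k = 70/100 · 62 = 43.4.
Cumulative frequencies: 3, 19, 37, 47, 59, 62.
Observation 43.4 falls in the class 150 – <200.
L = 150, CF = 37, f = 10, h = 50.
P70 = 150 + ((43.4 − 37)/10)·50 = 150 + 32 = 182.

182.00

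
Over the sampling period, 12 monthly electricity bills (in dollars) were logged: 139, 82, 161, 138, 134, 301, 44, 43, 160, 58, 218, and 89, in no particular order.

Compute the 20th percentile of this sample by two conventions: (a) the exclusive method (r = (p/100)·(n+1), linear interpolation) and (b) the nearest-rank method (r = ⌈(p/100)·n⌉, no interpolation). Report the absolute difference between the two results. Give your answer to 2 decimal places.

5.60

Sorted: 43, 44, 58, 82, 89, 134, 138, 139, 160, 161, 218, 301.
n = 12.
(a) r = 2.6; between ranks 2 (44) and 3 (58): 52.4.
(b) the nearest-rank method: rank 3 → 58.
|52.4 − 58| = 5.6.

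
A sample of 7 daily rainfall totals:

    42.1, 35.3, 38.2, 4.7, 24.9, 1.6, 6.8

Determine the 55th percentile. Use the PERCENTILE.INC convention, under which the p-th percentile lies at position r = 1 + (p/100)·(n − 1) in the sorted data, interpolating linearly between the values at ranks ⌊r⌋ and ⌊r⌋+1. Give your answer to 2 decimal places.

Sorted: 1.6, 4.7, 6.8, 24.9, 35.3, 38.2, 42.1.
n = 7.
r = 1 + (55/100)·(7 − 1) = 1 + 3.3 = 4.3.
Rank 4 is 24.9 and rank 5 is 35.3.
Interpolate: 24.9 + 0.3·(35.3 − 24.9) = 24.9 + 0.3·10.4 = 28.02.

28.02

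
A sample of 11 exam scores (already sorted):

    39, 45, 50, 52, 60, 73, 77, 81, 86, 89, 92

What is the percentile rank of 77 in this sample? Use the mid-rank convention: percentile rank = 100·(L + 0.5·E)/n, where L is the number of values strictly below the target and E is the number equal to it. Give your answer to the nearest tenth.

Count below 77: L = 6; count equal: E = 1; n = 11.
Percentile rank = 100·(6 + 0.5·1)/11 = 100·6.5/11 = 59.09.

59.1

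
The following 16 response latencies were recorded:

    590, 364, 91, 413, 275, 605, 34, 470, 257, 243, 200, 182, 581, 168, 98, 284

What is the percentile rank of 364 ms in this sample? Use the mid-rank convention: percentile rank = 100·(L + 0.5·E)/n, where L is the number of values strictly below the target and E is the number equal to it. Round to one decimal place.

65.6

Sorted: 34, 91, 98, 168, 182, 200, 243, 257, 275, 284, 364, 413, 470, 581, 590, 605.
Count below 364: L = 10; count equal: E = 1; n = 16.
Percentile rank = 100·(10 + 0.5·1)/16 = 100·10.5/16 = 65.62.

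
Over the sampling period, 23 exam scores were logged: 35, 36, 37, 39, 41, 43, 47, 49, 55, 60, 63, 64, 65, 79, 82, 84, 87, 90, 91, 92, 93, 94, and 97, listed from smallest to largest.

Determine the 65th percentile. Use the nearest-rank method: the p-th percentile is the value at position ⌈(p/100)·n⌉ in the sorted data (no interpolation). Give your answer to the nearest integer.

n = 23.
Position = ⌈65/100 · 23⌉ = ⌈14.95⌉ = 15.
The value at rank 15 is 82.

82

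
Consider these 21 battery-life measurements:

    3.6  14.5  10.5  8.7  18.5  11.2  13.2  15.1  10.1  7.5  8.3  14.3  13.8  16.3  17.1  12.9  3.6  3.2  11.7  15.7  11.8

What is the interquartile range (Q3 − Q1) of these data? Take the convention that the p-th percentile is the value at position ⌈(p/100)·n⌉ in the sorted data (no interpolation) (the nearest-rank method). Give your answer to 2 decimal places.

5.80

Sorted: 3.2, 3.6, 3.6, 7.5, 8.3, 8.7, 10.1, 10.5, 11.2, 11.7, 11.8, 12.9, 13.2, 13.8, 14.3, 14.5, 15.1, 15.7, 16.3, 17.1, 18.5.
n = 21.
P25: rank ⌈25/100·21⌉ = 6 → 8.7.
P75: rank ⌈75/100·21⌉ = 16 → 14.5.
Difference: 14.5 − 8.7 = 5.8.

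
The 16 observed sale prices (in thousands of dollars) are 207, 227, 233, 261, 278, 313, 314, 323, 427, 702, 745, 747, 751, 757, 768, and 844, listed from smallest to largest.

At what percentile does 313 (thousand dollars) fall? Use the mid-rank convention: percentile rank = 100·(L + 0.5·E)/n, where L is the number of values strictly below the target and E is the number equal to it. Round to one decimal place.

Count below 313: L = 5; count equal: E = 1; n = 16.
Percentile rank = 100·(5 + 0.5·1)/16 = 100·5.5/16 = 34.38.

34.4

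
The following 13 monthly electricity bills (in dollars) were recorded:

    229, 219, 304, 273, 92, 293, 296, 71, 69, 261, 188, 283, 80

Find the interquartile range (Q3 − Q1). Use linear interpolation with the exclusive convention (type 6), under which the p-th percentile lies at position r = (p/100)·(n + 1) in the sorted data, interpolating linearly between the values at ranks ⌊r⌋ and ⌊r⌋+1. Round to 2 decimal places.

Sorted: 69, 71, 80, 92, 188, 219, 229, 261, 273, 283, 293, 296, 304.
n = 13.
P25: r = 3.5; ranks 3–4 are 80, 92; interpolating gives 86.
P75: r = 10.5; ranks 10–11 are 283, 293; interpolating gives 288.
Difference: 288 − 86 = 202.

202.00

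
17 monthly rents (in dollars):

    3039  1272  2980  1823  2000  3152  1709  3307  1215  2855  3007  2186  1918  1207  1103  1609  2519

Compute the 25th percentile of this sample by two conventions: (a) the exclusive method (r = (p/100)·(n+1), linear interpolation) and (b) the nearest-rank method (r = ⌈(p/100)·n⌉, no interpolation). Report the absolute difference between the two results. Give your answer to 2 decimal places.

168.50

Sorted: 1103, 1207, 1215, 1272, 1609, 1709, 1823, 1918, 2000, 2186, 2519, 2855, 2980, 3007, 3039, 3152, 3307.
n = 17.
(a) r = 4.5; between ranks 4 (1272) and 5 (1609): 1440.5.
(b) the nearest-rank method: rank 5 → 1609.
|1440.5 − 1609| = 168.5.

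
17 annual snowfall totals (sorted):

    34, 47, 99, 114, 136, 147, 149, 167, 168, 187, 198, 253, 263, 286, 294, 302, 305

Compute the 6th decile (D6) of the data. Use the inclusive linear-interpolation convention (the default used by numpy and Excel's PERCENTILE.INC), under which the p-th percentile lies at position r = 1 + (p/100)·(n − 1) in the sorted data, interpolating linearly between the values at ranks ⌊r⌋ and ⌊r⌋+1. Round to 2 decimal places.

193.60

n = 17.
r = 1 + (60/100)·(17 − 1) = 1 + 9.6 = 10.6.
Rank 10 is 187 and rank 11 is 198.
Interpolate: 187 + 0.6·(198 − 187) = 187 + 0.6·11 = 193.6.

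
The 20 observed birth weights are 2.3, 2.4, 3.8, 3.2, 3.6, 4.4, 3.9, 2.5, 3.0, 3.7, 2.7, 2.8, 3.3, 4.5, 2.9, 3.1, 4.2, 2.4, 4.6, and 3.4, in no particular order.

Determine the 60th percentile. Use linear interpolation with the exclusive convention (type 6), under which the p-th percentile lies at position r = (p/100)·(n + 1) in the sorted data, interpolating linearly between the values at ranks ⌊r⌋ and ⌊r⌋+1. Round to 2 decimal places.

Sorted: 2.3, 2.4, 2.4, 2.5, 2.7, 2.8, 2.9, 3.0, 3.1, 3.2, 3.3, 3.4, 3.6, 3.7, 3.8, 3.9, 4.2, 4.4, 4.5, 4.6.
n = 20.
r = (60/100)·(20 + 1) = 12.6.
Rank 12 is 3.4 and rank 13 is 3.6.
Interpolate: 3.4 + 0.6·(3.6 − 3.4) = 3.4 + 0.6·0.2 = 3.52.

3.52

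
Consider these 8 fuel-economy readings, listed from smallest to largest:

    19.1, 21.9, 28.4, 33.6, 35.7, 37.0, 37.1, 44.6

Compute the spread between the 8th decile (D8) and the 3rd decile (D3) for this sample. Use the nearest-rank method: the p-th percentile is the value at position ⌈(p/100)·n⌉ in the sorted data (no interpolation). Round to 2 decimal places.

n = 8.
P30: rank ⌈30/100·8⌉ = 3 → 28.4.
P80: rank ⌈80/100·8⌉ = 7 → 37.1.
Difference: 37.1 − 28.4 = 8.7.

8.70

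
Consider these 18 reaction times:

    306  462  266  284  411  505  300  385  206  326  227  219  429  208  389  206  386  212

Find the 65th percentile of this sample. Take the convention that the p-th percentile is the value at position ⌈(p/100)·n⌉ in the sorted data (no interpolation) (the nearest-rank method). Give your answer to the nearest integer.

Sorted: 206, 206, 208, 212, 219, 227, 266, 284, 300, 306, 326, 385, 386, 389, 411, 429, 462, 505.
n = 18.
Position = ⌈65/100 · 18⌉ = ⌈11.7⌉ = 12.
The value at rank 12 is 385.

385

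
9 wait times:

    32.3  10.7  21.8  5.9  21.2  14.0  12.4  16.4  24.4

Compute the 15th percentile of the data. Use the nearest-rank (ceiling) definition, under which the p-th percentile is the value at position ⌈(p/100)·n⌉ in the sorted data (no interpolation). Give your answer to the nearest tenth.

10.7

Sorted: 5.9, 10.7, 12.4, 14.0, 16.4, 21.2, 21.8, 24.4, 32.3.
n = 9.
Position = ⌈15/100 · 9⌉ = ⌈1.35⌉ = 2.
The value at rank 2 is 10.7.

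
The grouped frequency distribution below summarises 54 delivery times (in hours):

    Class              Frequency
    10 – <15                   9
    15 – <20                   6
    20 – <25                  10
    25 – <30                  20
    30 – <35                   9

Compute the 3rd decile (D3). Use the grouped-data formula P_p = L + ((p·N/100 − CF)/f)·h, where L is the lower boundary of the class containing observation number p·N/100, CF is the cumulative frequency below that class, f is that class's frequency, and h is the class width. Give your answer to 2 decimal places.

N = 54; target position k = 30/100 · 54 = 16.2.
Cumulative frequencies: 9, 15, 25, 45, 54.
Observation 16.2 falls in the class 20 – <25.
L = 20, CF = 15, f = 10, h = 5.
P30 = 20 + ((16.2 − 15)/10)·5 = 20 + 0.6 = 20.6.

20.60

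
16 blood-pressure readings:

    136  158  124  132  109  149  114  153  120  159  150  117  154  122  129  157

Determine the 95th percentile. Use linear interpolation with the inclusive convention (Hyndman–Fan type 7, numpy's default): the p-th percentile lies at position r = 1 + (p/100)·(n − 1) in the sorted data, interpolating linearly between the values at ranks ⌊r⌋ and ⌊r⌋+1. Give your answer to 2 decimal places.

158.25

Sorted: 109, 114, 117, 120, 122, 124, 129, 132, 136, 149, 150, 153, 154, 157, 158, 159.
n = 16.
r = 1 + (95/100)·(16 − 1) = 1 + 14.25 = 15.25.
Rank 15 is 158 and rank 16 is 159.
Interpolate: 158 + 0.25·(159 − 158) = 158 + 0.25·1 = 158.25.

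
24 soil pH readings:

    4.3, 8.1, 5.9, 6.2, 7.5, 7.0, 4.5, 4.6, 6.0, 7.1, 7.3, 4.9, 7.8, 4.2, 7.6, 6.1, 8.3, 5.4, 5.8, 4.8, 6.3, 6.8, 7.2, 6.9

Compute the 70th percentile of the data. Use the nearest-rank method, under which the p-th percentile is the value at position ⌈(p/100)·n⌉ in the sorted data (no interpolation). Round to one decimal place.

7.1

Sorted: 4.2, 4.3, 4.5, 4.6, 4.8, 4.9, 5.4, 5.8, 5.9, 6.0, 6.1, 6.2, 6.3, 6.8, 6.9, 7.0, 7.1, 7.2, 7.3, 7.5, 7.6, 7.8, 8.1, 8.3.
n = 24.
Position = ⌈70/100 · 24⌉ = ⌈16.8⌉ = 17.
The value at rank 17 is 7.1.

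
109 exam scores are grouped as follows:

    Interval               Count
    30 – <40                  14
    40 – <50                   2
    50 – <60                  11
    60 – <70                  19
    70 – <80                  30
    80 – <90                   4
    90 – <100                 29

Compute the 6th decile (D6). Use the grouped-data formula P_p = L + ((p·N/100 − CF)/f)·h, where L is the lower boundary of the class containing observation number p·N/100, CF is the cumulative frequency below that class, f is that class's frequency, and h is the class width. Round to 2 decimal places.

76.47

N = 109; target position k = 60/100 · 109 = 65.4.
Cumulative frequencies: 14, 16, 27, 46, 76, 80, 109.
Observation 65.4 falls in the class 70 – <80.
L = 70, CF = 46, f = 30, h = 10.
P60 = 70 + ((65.4 − 46)/30)·10 = 70 + 6.46667 = 76.4667.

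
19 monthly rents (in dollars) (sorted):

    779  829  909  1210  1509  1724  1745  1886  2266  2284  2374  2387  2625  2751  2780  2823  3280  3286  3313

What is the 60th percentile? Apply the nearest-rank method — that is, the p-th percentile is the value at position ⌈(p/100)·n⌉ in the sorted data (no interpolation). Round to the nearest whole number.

n = 19.
Position = ⌈60/100 · 19⌉ = ⌈11.4⌉ = 12.
The value at rank 12 is 2387.

2387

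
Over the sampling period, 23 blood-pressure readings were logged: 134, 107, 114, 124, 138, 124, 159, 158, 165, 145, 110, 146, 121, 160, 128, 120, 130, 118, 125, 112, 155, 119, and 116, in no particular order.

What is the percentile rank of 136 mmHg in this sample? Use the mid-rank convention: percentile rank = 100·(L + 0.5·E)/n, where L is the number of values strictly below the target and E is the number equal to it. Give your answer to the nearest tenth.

65.2

Sorted: 107, 110, 112, 114, 116, 118, 119, 120, 121, 124, 124, 125, 128, 130, 134, 138, 145, 146, 155, 158, 159, 160, 165.
Count below 136: L = 15; count equal: E = 0; n = 23.
Percentile rank = 100·(15 + 0.5·0)/23 = 100·15/23 = 65.22.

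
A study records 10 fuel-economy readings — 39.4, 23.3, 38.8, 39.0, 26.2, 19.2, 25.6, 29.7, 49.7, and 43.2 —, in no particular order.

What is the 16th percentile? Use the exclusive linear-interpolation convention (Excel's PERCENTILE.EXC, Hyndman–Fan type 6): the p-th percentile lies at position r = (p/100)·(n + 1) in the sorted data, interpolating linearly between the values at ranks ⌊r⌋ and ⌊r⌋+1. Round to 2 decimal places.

22.32

Sorted: 19.2, 23.3, 25.6, 26.2, 29.7, 38.8, 39.0, 39.4, 43.2, 49.7.
n = 10.
r = (16/100)·(10 + 1) = 1.76.
Rank 1 is 19.2 and rank 2 is 23.3.
Interpolate: 19.2 + 0.76·(23.3 − 19.2) = 19.2 + 0.76·4.1 = 22.316.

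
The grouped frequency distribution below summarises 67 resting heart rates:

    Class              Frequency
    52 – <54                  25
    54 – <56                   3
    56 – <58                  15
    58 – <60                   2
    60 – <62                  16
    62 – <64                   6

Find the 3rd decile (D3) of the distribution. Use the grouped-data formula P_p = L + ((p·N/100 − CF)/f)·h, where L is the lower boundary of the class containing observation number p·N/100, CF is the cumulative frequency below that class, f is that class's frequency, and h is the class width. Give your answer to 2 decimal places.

N = 67; target position k = 30/100 · 67 = 20.1.
Cumulative frequencies: 25, 28, 43, 45, 61, 67.
Observation 20.1 falls in the class 52 – <54.
L = 52, CF = 0, f = 25, h = 2.
P30 = 52 + ((20.1 − 0)/25)·2 = 52 + 1.608 = 53.608.

53.61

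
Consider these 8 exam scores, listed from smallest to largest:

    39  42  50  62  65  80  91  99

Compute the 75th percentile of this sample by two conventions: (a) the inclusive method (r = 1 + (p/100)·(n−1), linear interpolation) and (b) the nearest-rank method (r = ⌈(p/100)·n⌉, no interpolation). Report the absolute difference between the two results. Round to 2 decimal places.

n = 8.
(a) r = 6.25; between ranks 6 (80) and 7 (91): 82.75.
(b) the nearest-rank method: rank 6 → 80.
|82.75 − 80| = 2.75.

2.75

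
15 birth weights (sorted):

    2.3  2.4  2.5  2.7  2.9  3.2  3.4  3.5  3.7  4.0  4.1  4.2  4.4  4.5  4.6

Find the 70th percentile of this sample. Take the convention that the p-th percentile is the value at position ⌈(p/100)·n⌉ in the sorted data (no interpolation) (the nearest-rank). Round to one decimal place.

4.1

n = 15.
Position = ⌈70/100 · 15⌉ = ⌈10.5⌉ = 11.
The value at rank 11 is 4.1.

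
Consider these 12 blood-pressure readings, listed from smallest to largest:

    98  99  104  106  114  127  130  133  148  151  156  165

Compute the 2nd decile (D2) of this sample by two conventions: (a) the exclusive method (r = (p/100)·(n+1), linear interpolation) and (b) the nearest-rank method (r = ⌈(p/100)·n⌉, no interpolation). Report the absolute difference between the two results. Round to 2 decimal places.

2.00

n = 12.
(a) r = 2.6; between ranks 2 (99) and 3 (104): 102.
(b) the nearest-rank method: rank 3 → 104.
|102 − 104| = 2.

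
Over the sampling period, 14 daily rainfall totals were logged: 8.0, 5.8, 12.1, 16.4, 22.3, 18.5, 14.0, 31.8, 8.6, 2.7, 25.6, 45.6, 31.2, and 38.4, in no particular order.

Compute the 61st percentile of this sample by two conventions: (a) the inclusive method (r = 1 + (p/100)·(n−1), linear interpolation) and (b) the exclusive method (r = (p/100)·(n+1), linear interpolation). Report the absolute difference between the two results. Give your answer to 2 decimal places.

0.76

Sorted: 2.7, 5.8, 8.0, 8.6, 12.1, 14.0, 16.4, 18.5, 22.3, 25.6, 31.2, 31.8, 38.4, 45.6.
n = 14.
(a) r = 8.93; between ranks 8 (18.5) and 9 (22.3): 22.034.
(b) r = 9.15; between ranks 9 (22.3) and 10 (25.6): 22.795.
|22.034 − 22.795| = 0.761.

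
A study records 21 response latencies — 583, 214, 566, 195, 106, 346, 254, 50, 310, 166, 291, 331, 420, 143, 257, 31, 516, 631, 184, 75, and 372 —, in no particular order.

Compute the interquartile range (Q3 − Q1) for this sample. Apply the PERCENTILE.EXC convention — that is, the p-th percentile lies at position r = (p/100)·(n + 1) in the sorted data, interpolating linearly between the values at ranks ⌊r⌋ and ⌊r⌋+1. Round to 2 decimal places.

Sorted: 31, 50, 75, 106, 143, 166, 184, 195, 214, 254, 257, 291, 310, 331, 346, 372, 420, 516, 566, 583, 631.
n = 21.
P25: r = 5.5; ranks 5–6 are 143, 166; interpolating gives 154.5.
P75: r = 16.5; ranks 16–17 are 372, 420; interpolating gives 396.
Difference: 396 − 154.5 = 241.5.

241.50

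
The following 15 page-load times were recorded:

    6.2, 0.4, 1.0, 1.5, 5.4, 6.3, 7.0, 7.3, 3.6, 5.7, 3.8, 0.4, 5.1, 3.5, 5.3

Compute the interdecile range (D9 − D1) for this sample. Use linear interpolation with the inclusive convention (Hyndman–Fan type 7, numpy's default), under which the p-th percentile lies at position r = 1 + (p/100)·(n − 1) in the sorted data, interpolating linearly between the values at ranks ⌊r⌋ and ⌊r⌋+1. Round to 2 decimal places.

6.08

Sorted: 0.4, 0.4, 1.0, 1.5, 3.5, 3.6, 3.8, 5.1, 5.3, 5.4, 5.7, 6.2, 6.3, 7.0, 7.3.
n = 15.
P10: r = 2.4; ranks 2–3 are 0.4, 1.0; interpolating gives 0.64.
P90: r = 13.6; ranks 13–14 are 6.3, 7.0; interpolating gives 6.72.
Difference: 6.72 − 0.64 = 6.08.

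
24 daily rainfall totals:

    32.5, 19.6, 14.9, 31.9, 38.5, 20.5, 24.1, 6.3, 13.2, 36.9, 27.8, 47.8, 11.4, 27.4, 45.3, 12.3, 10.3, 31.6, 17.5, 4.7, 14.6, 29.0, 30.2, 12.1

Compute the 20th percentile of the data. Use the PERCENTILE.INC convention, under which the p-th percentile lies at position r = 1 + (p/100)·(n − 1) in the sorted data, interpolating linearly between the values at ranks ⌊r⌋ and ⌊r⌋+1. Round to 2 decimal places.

Sorted: 4.7, 6.3, 10.3, 11.4, 12.1, 12.3, 13.2, 14.6, 14.9, 17.5, 19.6, 20.5, 24.1, 27.4, 27.8, 29.0, 30.2, 31.6, 31.9, 32.5, 36.9, 38.5, 45.3, 47.8.
n = 24.
r = 1 + (20/100)·(24 − 1) = 1 + 4.6 = 5.6.
Rank 5 is 12.1 and rank 6 is 12.3.
Interpolate: 12.1 + 0.6·(12.3 − 12.1) = 12.1 + 0.6·0.2 = 12.22.

12.22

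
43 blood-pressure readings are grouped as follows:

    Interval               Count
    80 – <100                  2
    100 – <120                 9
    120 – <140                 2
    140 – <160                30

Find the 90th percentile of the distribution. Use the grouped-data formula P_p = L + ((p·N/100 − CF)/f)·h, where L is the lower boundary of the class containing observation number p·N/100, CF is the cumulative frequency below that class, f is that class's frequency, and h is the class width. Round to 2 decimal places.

157.13

N = 43; target position k = 90/100 · 43 = 38.7.
Cumulative frequencies: 2, 11, 13, 43.
Observation 38.7 falls in the class 140 – <160.
L = 140, CF = 13, f = 30, h = 20.
P90 = 140 + ((38.7 − 13)/30)·20 = 140 + 17.1333 = 157.133.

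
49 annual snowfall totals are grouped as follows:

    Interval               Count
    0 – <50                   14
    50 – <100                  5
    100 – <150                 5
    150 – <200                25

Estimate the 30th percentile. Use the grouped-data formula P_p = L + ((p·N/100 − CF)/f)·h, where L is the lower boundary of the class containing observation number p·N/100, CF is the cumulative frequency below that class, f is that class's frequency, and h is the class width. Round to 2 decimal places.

57.00

N = 49; target position k = 30/100 · 49 = 14.7.
Cumulative frequencies: 14, 19, 24, 49.
Observation 14.7 falls in the class 50 – <100.
L = 50, CF = 14, f = 5, h = 50.
P30 = 50 + ((14.7 − 14)/5)·50 = 50 + 7 = 57.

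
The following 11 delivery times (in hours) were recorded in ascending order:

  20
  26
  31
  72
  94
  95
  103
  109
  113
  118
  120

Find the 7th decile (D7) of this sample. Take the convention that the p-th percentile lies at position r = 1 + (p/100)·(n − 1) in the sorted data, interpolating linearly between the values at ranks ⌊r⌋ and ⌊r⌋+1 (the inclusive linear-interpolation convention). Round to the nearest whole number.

n = 11.
r = 1 + (70/100)·(11 − 1) = 1 + 7 = 8.
r is an integer, so P70 is the value at rank 8: 109.

109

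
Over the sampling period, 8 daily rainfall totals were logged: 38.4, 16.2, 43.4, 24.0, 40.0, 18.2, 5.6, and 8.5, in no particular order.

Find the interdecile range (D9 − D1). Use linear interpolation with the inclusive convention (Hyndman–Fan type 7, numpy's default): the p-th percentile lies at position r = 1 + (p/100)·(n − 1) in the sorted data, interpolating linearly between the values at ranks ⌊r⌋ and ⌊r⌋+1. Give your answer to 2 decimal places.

33.39

Sorted: 5.6, 8.5, 16.2, 18.2, 24.0, 38.4, 40.0, 43.4.
n = 8.
P10: r = 1.7; ranks 1–2 are 5.6, 8.5; interpolating gives 7.63.
P90: r = 7.3; ranks 7–8 are 40.0, 43.4; interpolating gives 41.02.
Difference: 41.02 − 7.63 = 33.39.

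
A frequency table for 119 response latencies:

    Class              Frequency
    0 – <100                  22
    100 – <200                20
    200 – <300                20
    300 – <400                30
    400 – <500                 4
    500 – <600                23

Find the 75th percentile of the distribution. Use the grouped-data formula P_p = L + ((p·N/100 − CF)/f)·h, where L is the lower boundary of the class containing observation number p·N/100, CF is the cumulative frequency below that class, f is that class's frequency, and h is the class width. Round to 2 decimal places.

N = 119; target position k = 75/100 · 119 = 89.25.
Cumulative frequencies: 22, 42, 62, 92, 96, 119.
Observation 89.25 falls in the class 300 – <400.
L = 300, CF = 62, f = 30, h = 100.
P75 = 300 + ((89.25 − 62)/30)·100 = 300 + 90.8333 = 390.833.

390.83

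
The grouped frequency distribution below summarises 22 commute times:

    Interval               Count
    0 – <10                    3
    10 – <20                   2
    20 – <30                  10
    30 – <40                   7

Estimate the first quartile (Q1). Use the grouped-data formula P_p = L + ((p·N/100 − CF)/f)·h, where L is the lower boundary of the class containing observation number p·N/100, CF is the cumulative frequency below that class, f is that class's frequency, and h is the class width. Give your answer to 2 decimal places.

N = 22; target position k = 25/100 · 22 = 5.5.
Cumulative frequencies: 3, 5, 15, 22.
Observation 5.5 falls in the class 20 – <30.
L = 20, CF = 5, f = 10, h = 10.
P25 = 20 + ((5.5 − 5)/10)·10 = 20 + 0.5 = 20.5.

20.50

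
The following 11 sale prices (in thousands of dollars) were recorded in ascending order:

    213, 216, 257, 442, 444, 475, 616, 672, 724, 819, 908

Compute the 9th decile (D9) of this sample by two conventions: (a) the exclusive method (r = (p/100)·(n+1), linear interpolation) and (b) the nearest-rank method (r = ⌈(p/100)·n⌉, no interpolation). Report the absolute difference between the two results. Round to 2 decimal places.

71.20

n = 11.
(a) r = 10.8; between ranks 10 (819) and 11 (908): 890.2.
(b) the nearest-rank method: rank 10 → 819.
|890.2 − 819| = 71.2.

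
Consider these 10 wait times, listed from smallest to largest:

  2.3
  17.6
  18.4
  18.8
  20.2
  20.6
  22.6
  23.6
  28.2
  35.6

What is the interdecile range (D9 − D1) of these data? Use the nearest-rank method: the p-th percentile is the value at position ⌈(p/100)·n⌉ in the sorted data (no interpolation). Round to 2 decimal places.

25.90

n = 10.
P10: rank ⌈10/100·10⌉ = 1 → 2.3.
P90: rank ⌈90/100·10⌉ = 9 → 28.2.
Difference: 28.2 − 2.3 = 25.9.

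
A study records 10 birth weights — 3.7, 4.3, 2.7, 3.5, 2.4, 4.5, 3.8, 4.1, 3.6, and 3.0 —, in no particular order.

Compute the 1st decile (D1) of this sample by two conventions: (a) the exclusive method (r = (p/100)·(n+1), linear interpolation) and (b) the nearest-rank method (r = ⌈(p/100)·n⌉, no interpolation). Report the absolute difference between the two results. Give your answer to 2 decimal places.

0.03

Sorted: 2.4, 2.7, 3.0, 3.5, 3.6, 3.7, 3.8, 4.1, 4.3, 4.5.
n = 10.
(a) r = 1.1; between ranks 1 (2.4) and 2 (2.7): 2.43.
(b) the nearest-rank method: rank 1 → 2.4.
|2.43 − 2.4| = 0.03.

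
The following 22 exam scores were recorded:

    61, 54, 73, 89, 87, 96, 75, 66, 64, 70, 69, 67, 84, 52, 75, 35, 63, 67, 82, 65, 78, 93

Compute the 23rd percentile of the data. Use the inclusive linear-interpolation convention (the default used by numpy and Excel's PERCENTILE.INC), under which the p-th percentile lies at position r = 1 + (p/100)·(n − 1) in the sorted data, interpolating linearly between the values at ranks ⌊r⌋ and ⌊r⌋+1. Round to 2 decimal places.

Sorted: 35, 52, 54, 61, 63, 64, 65, 66, 67, 67, 69, 70, 73, 75, 75, 78, 82, 84, 87, 89, 93, 96.
n = 22.
r = 1 + (23/100)·(22 − 1) = 1 + 4.83 = 5.83.
Rank 5 is 63 and rank 6 is 64.
Interpolate: 63 + 0.83·(64 − 63) = 63 + 0.83·1 = 63.83.

63.83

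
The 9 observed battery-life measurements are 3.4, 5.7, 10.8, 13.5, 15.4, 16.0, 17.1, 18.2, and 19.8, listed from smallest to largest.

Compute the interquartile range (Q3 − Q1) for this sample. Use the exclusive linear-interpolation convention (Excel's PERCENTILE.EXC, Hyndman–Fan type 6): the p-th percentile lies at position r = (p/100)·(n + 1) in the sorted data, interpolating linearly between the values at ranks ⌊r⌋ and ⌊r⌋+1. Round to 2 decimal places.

n = 9.
P25: r = 2.5; ranks 2–3 are 5.7, 10.8; interpolating gives 8.25.
P75: r = 7.5; ranks 7–8 are 17.1, 18.2; interpolating gives 17.65.
Difference: 17.65 − 8.25 = 9.4.

9.40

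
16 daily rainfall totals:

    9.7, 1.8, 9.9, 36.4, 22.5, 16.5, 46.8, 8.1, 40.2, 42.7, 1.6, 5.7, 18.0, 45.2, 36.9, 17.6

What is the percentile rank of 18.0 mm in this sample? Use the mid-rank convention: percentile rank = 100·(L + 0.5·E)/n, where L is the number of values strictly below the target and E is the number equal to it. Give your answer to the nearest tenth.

Sorted: 1.6, 1.8, 5.7, 8.1, 9.7, 9.9, 16.5, 17.6, 18.0, 22.5, 36.4, 36.9, 40.2, 42.7, 45.2, 46.8.
Count below 18.0: L = 8; count equal: E = 1; n = 16.
Percentile rank = 100·(8 + 0.5·1)/16 = 100·8.5/16 = 53.12.

53.1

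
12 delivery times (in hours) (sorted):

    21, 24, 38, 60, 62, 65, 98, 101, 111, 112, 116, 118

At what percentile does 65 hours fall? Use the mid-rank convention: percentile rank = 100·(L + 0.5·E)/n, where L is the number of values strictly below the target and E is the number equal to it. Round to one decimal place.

Count below 65: L = 5; count equal: E = 1; n = 12.
Percentile rank = 100·(5 + 0.5·1)/12 = 100·5.5/12 = 45.83.

45.8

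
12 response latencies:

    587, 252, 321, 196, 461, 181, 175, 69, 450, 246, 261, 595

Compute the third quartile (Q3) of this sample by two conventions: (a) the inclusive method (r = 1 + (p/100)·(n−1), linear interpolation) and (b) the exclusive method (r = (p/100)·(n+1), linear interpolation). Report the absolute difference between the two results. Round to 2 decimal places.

Sorted: 69, 175, 181, 196, 246, 252, 261, 321, 450, 461, 587, 595.
n = 12.
(a) r = 9.25; between ranks 9 (450) and 10 (461): 452.75.
(b) r = 9.75; between ranks 9 (450) and 10 (461): 458.25.
|452.75 − 458.25| = 5.5.

5.50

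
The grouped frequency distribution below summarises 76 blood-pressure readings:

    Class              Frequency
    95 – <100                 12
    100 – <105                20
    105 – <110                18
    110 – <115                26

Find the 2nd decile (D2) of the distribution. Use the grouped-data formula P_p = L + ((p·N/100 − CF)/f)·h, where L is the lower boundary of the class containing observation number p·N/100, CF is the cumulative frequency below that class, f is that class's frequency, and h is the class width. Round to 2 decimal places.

N = 76; target position k = 20/100 · 76 = 15.2.
Cumulative frequencies: 12, 32, 50, 76.
Observation 15.2 falls in the class 100 – <105.
L = 100, CF = 12, f = 20, h = 5.
P20 = 100 + ((15.2 − 12)/20)·5 = 100 + 0.8 = 100.8.

100.80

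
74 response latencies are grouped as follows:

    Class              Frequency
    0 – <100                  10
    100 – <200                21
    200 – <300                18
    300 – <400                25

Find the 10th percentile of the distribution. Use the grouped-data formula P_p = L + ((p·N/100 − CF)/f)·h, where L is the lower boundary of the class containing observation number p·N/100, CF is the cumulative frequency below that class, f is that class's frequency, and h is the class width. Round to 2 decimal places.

74.00

N = 74; target position k = 10/100 · 74 = 7.4.
Cumulative frequencies: 10, 31, 49, 74.
Observation 7.4 falls in the class 0 – <100.
L = 0, CF = 0, f = 10, h = 100.
P10 = 0 + ((7.4 − 0)/10)·100 = 0 + 74 = 74.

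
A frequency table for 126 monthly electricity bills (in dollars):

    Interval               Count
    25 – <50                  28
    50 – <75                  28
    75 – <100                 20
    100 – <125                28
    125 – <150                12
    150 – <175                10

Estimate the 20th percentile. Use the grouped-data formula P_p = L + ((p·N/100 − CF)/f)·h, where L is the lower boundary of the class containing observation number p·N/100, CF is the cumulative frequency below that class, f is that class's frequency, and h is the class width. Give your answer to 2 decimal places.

N = 126; target position k = 20/100 · 126 = 25.2.
Cumulative frequencies: 28, 56, 76, 104, 116, 126.
Observation 25.2 falls in the class 25 – <50.
L = 25, CF = 0, f = 28, h = 25.
P20 = 25 + ((25.2 − 0)/28)·25 = 25 + 22.5 = 47.5.

47.50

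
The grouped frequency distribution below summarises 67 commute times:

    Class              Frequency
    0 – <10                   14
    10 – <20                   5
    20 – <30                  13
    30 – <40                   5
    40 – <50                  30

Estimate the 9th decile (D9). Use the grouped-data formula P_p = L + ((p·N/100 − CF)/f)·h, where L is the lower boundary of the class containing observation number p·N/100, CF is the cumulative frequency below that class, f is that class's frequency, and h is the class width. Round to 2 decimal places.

47.77

N = 67; target position k = 90/100 · 67 = 60.3.
Cumulative frequencies: 14, 19, 32, 37, 67.
Observation 60.3 falls in the class 40 – <50.
L = 40, CF = 37, f = 30, h = 10.
P90 = 40 + ((60.3 − 37)/30)·10 = 40 + 7.76667 = 47.7667.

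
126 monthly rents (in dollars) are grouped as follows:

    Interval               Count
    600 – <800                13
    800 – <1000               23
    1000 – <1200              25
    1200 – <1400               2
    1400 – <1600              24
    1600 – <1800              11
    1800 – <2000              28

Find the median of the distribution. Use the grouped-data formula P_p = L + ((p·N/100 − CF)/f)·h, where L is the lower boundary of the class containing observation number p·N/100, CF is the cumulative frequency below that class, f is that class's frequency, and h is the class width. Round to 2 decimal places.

1400.00

N = 126; target position k = 50/100 · 126 = 63.
Cumulative frequencies: 13, 36, 61, 63, 87, 98, 126.
Observation 63 falls in the class 1200 – <1400.
L = 1200, CF = 61, f = 2, h = 200.
P50 = 1200 + ((63 − 61)/2)·200 = 1200 + 200 = 1400.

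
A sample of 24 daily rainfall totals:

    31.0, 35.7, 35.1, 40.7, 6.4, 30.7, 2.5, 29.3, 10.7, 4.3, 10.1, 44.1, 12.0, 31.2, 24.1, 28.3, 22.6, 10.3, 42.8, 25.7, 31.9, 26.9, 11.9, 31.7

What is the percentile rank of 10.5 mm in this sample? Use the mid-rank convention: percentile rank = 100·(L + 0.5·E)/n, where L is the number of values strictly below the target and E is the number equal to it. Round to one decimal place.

Sorted: 2.5, 4.3, 6.4, 10.1, 10.3, 10.7, 11.9, 12.0, 22.6, 24.1, 25.7, 26.9, 28.3, 29.3, 30.7, 31.0, 31.2, 31.7, 31.9, 35.1, 35.7, 40.7, 42.8, 44.1.
Count below 10.5: L = 5; count equal: E = 0; n = 24.
Percentile rank = 100·(5 + 0.5·0)/24 = 100·5/24 = 20.83.

20.8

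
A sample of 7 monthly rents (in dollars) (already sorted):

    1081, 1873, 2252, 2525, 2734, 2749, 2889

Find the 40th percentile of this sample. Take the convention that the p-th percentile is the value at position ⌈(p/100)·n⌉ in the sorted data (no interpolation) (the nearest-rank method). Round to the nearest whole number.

n = 7.
Position = ⌈40/100 · 7⌉ = ⌈2.8⌉ = 3.
The value at rank 3 is 2252.

2252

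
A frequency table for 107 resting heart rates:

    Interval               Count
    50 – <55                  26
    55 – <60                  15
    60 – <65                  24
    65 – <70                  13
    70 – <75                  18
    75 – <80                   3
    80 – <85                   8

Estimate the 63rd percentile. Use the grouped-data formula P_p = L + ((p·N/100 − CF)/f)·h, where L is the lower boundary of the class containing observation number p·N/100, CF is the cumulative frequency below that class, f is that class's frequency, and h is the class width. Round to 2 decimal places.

65.93

N = 107; target position k = 63/100 · 107 = 67.41.
Cumulative frequencies: 26, 41, 65, 78, 96, 99, 107.
Observation 67.41 falls in the class 65 – <70.
L = 65, CF = 65, f = 13, h = 5.
P63 = 65 + ((67.41 − 65)/13)·5 = 65 + 0.926923 = 65.9269.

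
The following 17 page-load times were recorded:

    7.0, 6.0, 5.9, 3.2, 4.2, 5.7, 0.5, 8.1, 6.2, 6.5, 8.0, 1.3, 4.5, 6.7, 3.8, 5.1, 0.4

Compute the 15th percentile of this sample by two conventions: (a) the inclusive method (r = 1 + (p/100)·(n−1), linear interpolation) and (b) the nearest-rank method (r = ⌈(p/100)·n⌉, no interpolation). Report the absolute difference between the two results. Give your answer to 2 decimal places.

Sorted: 0.4, 0.5, 1.3, 3.2, 3.8, 4.2, 4.5, 5.1, 5.7, 5.9, 6.0, 6.2, 6.5, 6.7, 7.0, 8.0, 8.1.
n = 17.
(a) r = 3.4; between ranks 3 (1.3) and 4 (3.2): 2.06.
(b) the nearest-rank method: rank 3 → 1.3.
|2.06 − 1.3| = 0.76.

0.76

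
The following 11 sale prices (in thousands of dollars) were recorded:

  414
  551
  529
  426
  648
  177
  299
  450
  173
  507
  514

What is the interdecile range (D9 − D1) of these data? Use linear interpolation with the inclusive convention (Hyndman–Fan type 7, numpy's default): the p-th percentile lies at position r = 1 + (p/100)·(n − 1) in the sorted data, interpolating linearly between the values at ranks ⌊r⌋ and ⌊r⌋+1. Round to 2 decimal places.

374.00

Sorted: 173, 177, 299, 414, 426, 450, 507, 514, 529, 551, 648.
n = 11.
P10: r = 2 (integer) → 177.
P90: r = 10 (integer) → 551.
Difference: 551 − 177 = 374.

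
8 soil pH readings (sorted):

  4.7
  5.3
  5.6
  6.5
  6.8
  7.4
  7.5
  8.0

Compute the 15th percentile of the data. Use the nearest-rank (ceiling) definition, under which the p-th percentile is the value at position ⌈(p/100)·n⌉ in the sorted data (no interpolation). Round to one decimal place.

n = 8.
Position = ⌈15/100 · 8⌉ = ⌈1.2⌉ = 2.
The value at rank 2 is 5.3.

5.3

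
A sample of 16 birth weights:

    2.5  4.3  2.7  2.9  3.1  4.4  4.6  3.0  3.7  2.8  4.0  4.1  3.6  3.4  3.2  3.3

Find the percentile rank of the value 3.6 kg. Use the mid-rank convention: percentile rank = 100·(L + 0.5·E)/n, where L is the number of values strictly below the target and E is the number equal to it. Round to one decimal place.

59.4

Sorted: 2.5, 2.7, 2.8, 2.9, 3.0, 3.1, 3.2, 3.3, 3.4, 3.6, 3.7, 4.0, 4.1, 4.3, 4.4, 4.6.
Count below 3.6: L = 9; count equal: E = 1; n = 16.
Percentile rank = 100·(9 + 0.5·1)/16 = 100·9.5/16 = 59.38.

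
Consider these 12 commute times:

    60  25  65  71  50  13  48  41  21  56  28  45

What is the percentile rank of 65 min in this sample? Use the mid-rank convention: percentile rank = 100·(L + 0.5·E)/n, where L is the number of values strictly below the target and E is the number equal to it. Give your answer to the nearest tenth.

Sorted: 13, 21, 25, 28, 41, 45, 48, 50, 56, 60, 65, 71.
Count below 65: L = 10; count equal: E = 1; n = 12.
Percentile rank = 100·(10 + 0.5·1)/12 = 100·10.5/12 = 87.5.

87.5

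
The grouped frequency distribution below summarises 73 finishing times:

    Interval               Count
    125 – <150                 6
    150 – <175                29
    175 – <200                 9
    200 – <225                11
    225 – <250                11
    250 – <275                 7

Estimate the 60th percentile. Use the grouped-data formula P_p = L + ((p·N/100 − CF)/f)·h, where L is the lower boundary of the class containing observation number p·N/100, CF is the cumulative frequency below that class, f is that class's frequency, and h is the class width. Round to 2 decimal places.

N = 73; target position k = 60/100 · 73 = 43.8.
Cumulative frequencies: 6, 35, 44, 55, 66, 73.
Observation 43.8 falls in the class 175 – <200.
L = 175, CF = 35, f = 9, h = 25.
P60 = 175 + ((43.8 − 35)/9)·25 = 175 + 24.4444 = 199.444.

199.44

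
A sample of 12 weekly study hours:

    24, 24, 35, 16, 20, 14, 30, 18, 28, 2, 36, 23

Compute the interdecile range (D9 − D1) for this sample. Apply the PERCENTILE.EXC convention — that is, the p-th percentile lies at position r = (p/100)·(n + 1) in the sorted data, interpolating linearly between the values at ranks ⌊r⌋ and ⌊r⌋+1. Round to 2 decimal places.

30.10

Sorted: 2, 14, 16, 18, 20, 23, 24, 24, 28, 30, 35, 36.
n = 12.
P10: r = 1.3; ranks 1–2 are 2, 14; interpolating gives 5.6.
P90: r = 11.7; ranks 11–12 are 35, 36; interpolating gives 35.7.
Difference: 35.7 − 5.6 = 30.1.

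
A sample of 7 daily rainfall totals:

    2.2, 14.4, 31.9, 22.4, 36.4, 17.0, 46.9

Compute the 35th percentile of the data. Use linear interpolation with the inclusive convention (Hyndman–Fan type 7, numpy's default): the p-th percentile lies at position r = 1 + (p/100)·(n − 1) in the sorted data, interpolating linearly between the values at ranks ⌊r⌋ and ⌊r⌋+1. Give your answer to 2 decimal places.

Sorted: 2.2, 14.4, 17.0, 22.4, 31.9, 36.4, 46.9.
n = 7.
r = 1 + (35/100)·(7 − 1) = 1 + 2.1 = 3.1.
Rank 3 is 17.0 and rank 4 is 22.4.
Interpolate: 17.0 + 0.1·(22.4 − 17.0) = 17.0 + 0.1·5.4 = 17.54.

17.54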